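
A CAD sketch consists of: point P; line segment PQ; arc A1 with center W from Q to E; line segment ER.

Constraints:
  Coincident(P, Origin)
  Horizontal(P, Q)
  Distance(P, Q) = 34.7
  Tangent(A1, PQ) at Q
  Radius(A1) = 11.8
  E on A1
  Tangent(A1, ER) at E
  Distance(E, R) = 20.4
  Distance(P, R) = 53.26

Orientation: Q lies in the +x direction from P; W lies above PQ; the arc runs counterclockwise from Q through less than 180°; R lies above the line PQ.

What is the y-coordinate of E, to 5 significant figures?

15.042

P is at the origin; PQ is horizontal with |PQ| = 34.7 and Q on the +x side, so Q = (34.700, 0.0000). The tangent condition forces WQ to be normal to PQ, so W = Q + (0, 11.8) = (34.700, 11.800). Since WE ⟂ ER (tangency), |WR| = √(11.8² + 20.4²) = 23.567 regardless of where E sits on A1. So R lies on both circle(P, 53.26) and circle(W, 23.567); the above-PQ intersection is R = (40.442, 34.657). E is the foot of the tangent from R: E = (46.046, 15.042).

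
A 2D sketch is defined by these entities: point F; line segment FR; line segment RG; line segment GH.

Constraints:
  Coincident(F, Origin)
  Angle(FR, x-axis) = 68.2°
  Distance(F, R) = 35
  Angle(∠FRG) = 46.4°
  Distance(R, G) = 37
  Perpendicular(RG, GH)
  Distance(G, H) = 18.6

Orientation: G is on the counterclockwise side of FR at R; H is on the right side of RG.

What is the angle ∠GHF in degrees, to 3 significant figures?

16.3°

F is at the origin; FR runs at 68.2° with length 35.0, so R = 35.0·(cos 68.2°, sin 68.2°) = (13.0, 32.5). ∠FRG = 46.4°, so RG runs at 68.2° + (180° − 46.4°) = 202° from the x-axis; with |RG| = 37.0, G = R + 37.0·(cos 202°, sin 202°) = (-21.4, 18.8). The perpendicularity gives GH at right angles to RG; with |GH| = 18.6 on the right of RG, H = G + 18.6·(-0.371, 0.928) = (-28.3, 36.0). Then cos ∠GHF = HG·HF / (|HG||HF|), giving 16.3°.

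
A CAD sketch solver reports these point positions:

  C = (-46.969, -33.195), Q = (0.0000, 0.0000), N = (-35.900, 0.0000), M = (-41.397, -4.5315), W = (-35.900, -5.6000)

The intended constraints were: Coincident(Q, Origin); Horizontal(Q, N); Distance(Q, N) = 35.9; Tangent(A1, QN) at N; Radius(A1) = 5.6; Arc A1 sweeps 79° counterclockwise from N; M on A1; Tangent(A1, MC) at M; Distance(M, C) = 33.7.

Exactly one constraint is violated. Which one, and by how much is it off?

Distance(M, C) = 33.7 — off by 4.50.

Q = (0.00, 0.00) ✓; Q.y = 0.00, N.y = 0.00 ✓; |QN| = 35.90 ✓; ∠(WN, NQ) = 90.00° ✓; |WN| = 5.600 ✓; bearing(W→M) − bearing(W→N) = 79.00° ✓; |WM| = 5.600 ✓; ∠(WM, MC) = 90.00° ✓; |MC| = 29.20 ✗.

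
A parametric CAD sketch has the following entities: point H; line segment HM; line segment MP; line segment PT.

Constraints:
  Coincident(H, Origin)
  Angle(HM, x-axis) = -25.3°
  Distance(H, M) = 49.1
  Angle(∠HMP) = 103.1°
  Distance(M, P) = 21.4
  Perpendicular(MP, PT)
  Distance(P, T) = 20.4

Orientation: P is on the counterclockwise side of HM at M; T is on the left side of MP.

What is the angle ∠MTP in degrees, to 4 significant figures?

46.37°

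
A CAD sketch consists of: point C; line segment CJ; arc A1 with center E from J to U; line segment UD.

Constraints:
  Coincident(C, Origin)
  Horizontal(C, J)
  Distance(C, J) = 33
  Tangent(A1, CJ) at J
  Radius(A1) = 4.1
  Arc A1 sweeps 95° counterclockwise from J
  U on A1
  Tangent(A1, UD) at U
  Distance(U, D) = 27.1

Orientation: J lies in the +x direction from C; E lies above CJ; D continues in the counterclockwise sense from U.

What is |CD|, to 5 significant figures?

46.851

C is at the origin; C and J share the same y with |CJ| = 33.0 and J on the +x side, so J = (33.000, 0.0000). A1 meets CJ tangentially, so EJ is at right angles to CJ, so E = J + (0, 4.1) = (33.000, 4.1000). On A1, J sits at bearing -90° from E; a 95° counterclockwise sweep puts U at bearing 5°, so U = E + 4.1·(cos 5°, sin 5°) = (37.084, 4.4573). A1 meets UD tangentially, so EU is at right angles to UD, so UD runs along (−sin 5°, cos 5°); with |UD| = 27.1, D = (34.722, 31.454). Then |CD| = |D − C| = 46.851.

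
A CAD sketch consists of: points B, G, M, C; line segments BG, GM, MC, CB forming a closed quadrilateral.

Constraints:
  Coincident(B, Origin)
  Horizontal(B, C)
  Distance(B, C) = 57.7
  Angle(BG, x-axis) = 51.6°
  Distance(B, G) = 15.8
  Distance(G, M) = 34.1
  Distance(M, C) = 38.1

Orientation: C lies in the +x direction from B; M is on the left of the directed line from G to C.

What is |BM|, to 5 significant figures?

49.487

Checks: |GM| = 34.10 ✓; |MC| = 38.10 ✓.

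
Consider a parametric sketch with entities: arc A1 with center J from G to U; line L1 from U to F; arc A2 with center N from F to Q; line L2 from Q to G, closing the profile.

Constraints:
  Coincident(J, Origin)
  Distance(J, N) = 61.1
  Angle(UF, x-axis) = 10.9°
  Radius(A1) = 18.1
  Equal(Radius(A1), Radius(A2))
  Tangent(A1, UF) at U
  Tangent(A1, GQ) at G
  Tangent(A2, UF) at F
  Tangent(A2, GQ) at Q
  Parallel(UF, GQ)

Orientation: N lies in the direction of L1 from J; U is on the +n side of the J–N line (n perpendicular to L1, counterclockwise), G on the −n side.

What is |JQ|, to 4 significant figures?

63.72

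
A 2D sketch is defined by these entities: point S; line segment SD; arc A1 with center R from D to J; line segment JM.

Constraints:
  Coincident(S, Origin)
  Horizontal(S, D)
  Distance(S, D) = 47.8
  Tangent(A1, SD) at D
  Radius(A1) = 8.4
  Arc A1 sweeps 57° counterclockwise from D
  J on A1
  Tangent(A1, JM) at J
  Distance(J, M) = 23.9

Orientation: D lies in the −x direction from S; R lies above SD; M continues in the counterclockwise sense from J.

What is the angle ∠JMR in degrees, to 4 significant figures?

19.36°

On A1, D sits at bearing -90° from R; a 57° counterclockwise sweep puts J at bearing -33°, so J = R + 8.4·(cos -33°, sin -33°) = (-40.76, 3.825). The tangent condition forces RJ to be normal to JM, so JM runs along (−sin -33°, cos -33°); with |JM| = 23.9, M = (-27.74, 23.87). Then cos ∠JMR = MJ·MR / (|MJ||MR|), giving 19.36°.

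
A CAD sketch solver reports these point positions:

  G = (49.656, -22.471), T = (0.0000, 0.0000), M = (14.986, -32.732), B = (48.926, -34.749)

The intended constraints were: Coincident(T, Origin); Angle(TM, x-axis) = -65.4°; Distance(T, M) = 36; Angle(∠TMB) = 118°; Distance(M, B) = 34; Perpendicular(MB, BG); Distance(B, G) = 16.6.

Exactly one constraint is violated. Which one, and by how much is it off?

Distance(B, G) = 16.6 — off by 4.30.

T = (0.00, 0.00) ✓; TM at -65.40° ✓; |TM| = 36.00 ✓; ∠TMB = 118.0° ✓; |MB| = 34.00 ✓; ∠(MB, BG) = 90.00° ✓; |BG| = 12.30 ✗.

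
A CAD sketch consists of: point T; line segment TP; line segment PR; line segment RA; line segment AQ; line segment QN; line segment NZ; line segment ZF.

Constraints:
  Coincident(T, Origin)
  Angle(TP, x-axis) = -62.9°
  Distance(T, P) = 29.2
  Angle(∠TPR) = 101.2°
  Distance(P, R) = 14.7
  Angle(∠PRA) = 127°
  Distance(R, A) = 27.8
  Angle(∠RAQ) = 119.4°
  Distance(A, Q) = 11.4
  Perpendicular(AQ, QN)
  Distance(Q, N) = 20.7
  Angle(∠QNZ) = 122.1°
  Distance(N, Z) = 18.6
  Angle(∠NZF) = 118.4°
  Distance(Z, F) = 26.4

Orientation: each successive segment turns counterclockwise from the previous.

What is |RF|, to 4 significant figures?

15.21

T is at the origin; TP runs at -62.9° with length 29.2, so P = (13.30, -25.99). ∠TPR = 101.2° gives PR at 15.90° from the x-axis; with |PR| = 14.7, R = (27.44, -21.97). ∠PRA = 127.0° gives RA at 68.90° from the x-axis; with |RA| = 27.8, A = (37.45, 3.969). ∠RAQ = 119.4° gives AQ at 129.5° from the x-axis; with |AQ| = 11.4, Q = (30.20, 12.77). AQ is perpendicular to QN, so QN runs at -140.5°; with |QN| = 20.7, N = (14.22, -0.4012). ∠QNZ = 122.1° gives NZ at -82.60° from the x-axis; with |NZ| = 18.6, Z = (16.62, -18.85). ∠NZF = 118.4° gives ZF at -21.00° from the x-axis; with |ZF| = 26.4, F = (41.27, -28.31). Then |RF| = |F − R| = 15.21.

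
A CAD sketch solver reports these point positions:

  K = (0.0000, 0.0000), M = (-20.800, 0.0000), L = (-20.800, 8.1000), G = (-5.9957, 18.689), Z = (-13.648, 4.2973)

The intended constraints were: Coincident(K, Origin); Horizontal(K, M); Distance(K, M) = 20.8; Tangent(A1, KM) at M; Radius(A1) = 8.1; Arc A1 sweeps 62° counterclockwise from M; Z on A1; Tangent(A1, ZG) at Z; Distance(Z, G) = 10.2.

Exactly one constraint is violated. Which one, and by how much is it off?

Distance(Z, G) = 10.2 — off by 6.10.

K = (0.00, 0.00) ✓; K.y = 0.00, M.y = 0.00 ✓; |KM| = 20.80 ✓; ∠(LM, MK) = 90.00° ✓; |LM| = 8.100 ✓; bearing(L→Z) − bearing(L→M) = 62.00° ✓; |LZ| = 8.100 ✓; ∠(LZ, ZG) = 90.00° ✓; |ZG| = 16.30 ✗.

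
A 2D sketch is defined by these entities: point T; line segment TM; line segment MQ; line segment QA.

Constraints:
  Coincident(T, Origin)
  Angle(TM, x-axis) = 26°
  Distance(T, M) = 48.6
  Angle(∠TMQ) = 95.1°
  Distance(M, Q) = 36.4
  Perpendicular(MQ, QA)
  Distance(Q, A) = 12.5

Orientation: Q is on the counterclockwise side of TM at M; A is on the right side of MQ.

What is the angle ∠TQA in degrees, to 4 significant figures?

139.9°

∠TMQ = 95.1°, so MQ runs at 26.0° + (180° − 95.1°) = 110.9° from the x-axis; with |MQ| = 36.4, Q = M + 36.4·(cos 110.9°, sin 110.9°) = (30.70, 55.31). MQ is perpendicular to QA; with |QA| = 12.5 on the right of MQ, A = Q + 12.5·(0.9342, 0.3567) = (42.37, 59.77). Then cos ∠TQA = QT·QA / (|QT||QA|), giving 139.9°.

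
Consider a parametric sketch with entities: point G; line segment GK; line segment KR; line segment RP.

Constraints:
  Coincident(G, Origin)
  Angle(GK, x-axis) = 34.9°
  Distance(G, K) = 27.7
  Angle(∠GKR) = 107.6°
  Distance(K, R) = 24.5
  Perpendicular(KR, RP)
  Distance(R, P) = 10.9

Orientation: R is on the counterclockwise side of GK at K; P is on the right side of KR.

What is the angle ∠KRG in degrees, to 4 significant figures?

38.77°

G is at the origin; GK runs at 34.9° with length 27.7, so K = 27.7·(cos 34.9°, sin 34.9°) = (22.72, 15.85). ∠GKR = 107.6°, so KR runs at 34.9° + (180° − 107.6°) = 107.3° from the x-axis; with |KR| = 24.5, R = K + 24.5·(cos 107.3°, sin 107.3°) = (15.43, 39.24). Then cos ∠KRG = RK·RG / (|RK||RG|), giving 38.77°.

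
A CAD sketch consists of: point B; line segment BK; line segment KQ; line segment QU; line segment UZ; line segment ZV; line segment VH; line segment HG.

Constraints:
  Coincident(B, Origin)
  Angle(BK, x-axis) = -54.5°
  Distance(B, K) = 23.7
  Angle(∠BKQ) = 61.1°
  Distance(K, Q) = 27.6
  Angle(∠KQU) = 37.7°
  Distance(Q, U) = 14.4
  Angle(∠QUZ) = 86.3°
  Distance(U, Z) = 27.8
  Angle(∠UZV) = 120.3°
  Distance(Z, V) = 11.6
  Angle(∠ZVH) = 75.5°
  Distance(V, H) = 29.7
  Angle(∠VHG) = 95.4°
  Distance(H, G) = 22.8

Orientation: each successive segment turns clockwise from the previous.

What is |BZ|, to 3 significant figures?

36.6

∠KQU = 37.7° gives QU at 44.3° from the x-axis; with |QU| = 14.4, U = (-3.35, -12.4). ∠QUZ = 86.3° gives UZ at -49.4° from the x-axis; with |UZ| = 27.8, Z = (14.7, -33.5). Then |BZ| = |Z − B| = 36.6.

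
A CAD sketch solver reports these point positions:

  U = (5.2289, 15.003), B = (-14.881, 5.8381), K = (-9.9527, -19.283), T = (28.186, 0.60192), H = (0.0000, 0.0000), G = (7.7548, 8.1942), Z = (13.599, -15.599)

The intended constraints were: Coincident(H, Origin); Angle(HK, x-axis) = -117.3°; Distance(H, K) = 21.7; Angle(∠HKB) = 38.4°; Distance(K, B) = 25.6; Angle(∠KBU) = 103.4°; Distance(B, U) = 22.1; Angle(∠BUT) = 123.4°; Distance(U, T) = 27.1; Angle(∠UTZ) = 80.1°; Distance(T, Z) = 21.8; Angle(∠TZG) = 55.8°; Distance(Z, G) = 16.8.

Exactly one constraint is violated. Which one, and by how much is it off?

Distance(Z, G) = 16.8 — off by 7.70.

H = (0.00, 0.00) ✓; HK at -117.3° ✓; |HK| = 21.70 ✓; ∠HKB = 38.40° ✓; |KB| = 25.60 ✓; ∠KBU = 103.4° ✓; |BU| = 22.10 ✓; ∠BUT = 123.4° ✓; |UT| = 27.10 ✓; ∠UTZ = 80.10° ✓; |TZ| = 21.80 ✓; ∠TZG = 55.80° ✓; |ZG| = 24.50 ✗.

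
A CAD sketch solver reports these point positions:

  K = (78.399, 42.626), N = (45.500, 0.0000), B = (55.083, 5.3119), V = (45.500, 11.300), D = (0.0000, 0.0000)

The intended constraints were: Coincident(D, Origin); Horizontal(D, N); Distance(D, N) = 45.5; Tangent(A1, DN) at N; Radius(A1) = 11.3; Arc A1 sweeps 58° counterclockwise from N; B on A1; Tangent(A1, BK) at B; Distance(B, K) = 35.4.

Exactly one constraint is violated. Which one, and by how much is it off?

Distance(B, K) = 35.4 — off by 8.60.

D = (0.00, 0.00) ✓; D.y = 0.00, N.y = 0.00 ✓; |DN| = 45.50 ✓; ∠(VN, ND) = 90.00° ✓; |VN| = 11.30 ✓; bearing(V→B) − bearing(V→N) = 58.00° ✓; |VB| = 11.30 ✓; ∠(VB, BK) = 90.00° ✓; |BK| = 44.00 ✗.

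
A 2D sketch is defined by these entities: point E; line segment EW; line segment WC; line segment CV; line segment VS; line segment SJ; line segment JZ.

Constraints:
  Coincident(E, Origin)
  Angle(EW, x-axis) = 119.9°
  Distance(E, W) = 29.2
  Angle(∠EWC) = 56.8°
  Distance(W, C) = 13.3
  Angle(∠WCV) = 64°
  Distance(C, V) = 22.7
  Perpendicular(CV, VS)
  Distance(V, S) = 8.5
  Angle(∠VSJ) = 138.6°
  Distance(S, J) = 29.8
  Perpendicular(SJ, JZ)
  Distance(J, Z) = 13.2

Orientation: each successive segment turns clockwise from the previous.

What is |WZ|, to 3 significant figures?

16.3

E is at the origin; EW runs at 119.9° with length 29.2, so W = (-14.6, 25.3). ∠EWC = 56.8° gives WC at -3.30° from the x-axis; with |WC| = 13.3, C = (-1.28, 24.5). ∠WCV = 64.0° gives CV at -119° from the x-axis; with |CV| = 22.7, V = (-12.4, 4.75). The perpendicularity gives VS at right angles to CV, so VS runs at 151°; with |VS| = 8.5, S = (-19.8, 8.91). ∠VSJ = 138.6° gives SJ at 109° from the x-axis; with |SJ| = 29.8, J = (-29.6, 37.0). The perpendicularity gives JZ at right angles to SJ, so JZ runs at 19.3°; with |JZ| = 13.2, Z = (-17.2, 41.4). Then |WZ| = |Z − W| = 16.3.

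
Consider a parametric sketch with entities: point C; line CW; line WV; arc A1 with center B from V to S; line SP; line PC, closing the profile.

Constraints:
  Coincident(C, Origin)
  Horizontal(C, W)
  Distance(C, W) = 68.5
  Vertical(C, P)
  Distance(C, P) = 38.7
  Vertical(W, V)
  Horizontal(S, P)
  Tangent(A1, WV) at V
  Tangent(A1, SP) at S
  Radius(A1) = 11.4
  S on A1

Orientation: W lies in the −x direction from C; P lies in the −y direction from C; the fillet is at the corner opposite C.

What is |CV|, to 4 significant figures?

73.74

C is at the origin; C and W share the same y with |CW| = 68.5 and W on the −x side, so W = (-68.50, 0.000). C and P share the same x with |CP| = 38.7 and P on the −y side, so P = (0.000, -38.70). The virtual corner opposite C is at (-68.50, -38.70). Tangency of A1 to WV means the radius BV is perpendicular to WV and since A1 is tangent to SP there, BS ⟂ SP, with radius 11.4, so the center B sits 11.4 in from both sides at B = (-57.10, -27.30). That places the tangent points at V = (-68.50, -27.30) on WV and S = (-57.10, -38.70) on SP. Then |CV| = |V − C| = 73.74.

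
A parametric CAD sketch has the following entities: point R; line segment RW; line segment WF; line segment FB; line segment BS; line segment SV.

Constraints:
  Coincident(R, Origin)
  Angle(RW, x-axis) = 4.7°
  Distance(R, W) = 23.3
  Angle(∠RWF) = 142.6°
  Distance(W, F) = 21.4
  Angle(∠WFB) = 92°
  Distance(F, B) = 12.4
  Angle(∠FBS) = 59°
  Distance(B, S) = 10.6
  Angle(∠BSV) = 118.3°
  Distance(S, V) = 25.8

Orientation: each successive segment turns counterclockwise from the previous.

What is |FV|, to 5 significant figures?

20.409

∠FBS = 59.0° gives BS at -108.90° from the x-axis; with |BS| = 10.6, S = (27.679, 15.713). ∠BSV = 118.3° gives SV at -47.200° from the x-axis; with |SV| = 25.8, V = (45.209, -3.2174). Then |FV| = |V − F| = 20.409.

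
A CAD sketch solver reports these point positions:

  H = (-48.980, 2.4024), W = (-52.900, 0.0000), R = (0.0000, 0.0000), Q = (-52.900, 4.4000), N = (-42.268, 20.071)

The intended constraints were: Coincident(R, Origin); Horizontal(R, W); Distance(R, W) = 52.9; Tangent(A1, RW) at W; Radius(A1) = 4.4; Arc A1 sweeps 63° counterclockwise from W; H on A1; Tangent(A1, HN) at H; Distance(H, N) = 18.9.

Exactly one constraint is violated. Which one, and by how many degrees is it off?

Tangent(A1, HN) at H — off by 6.20°.

R = (0.00, 0.00) ✓; R.y = 0.00, W.y = 0.00 ✓; |RW| = 52.90 ✓; ∠(QW, WR) = 90.00° ✓; |QW| = 4.400 ✓; bearing(Q→H) − bearing(Q→W) = 63.00° ✓; |QH| = 4.400 ✓; ∠(QH, HN) = 83.80° ✗; |HN| = 18.90 ✓.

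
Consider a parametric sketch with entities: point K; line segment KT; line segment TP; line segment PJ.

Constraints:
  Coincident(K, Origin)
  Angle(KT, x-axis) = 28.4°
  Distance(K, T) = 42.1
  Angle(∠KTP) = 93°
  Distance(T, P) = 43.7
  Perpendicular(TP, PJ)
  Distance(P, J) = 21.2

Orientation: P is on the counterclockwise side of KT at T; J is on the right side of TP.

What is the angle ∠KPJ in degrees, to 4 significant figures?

132.5°

K is at the origin; KT runs at 28.4° with length 42.1, so T = 42.1·(cos 28.4°, sin 28.4°) = (37.03, 20.02). ∠KTP = 93.0°, so TP runs at 28.4° + (180° − 93.0°) = 115.4° from the x-axis; with |TP| = 43.7, P = T + 43.7·(cos 115.4°, sin 115.4°) = (18.29, 59.50). The perpendicularity gives PJ at right angles to TP; with |PJ| = 21.2 on the right of TP, J = P + 21.2·(0.9033, 0.4289) = (37.44, 68.59). Then cos ∠KPJ = PK·PJ / (|PK||PJ|), giving 132.5°.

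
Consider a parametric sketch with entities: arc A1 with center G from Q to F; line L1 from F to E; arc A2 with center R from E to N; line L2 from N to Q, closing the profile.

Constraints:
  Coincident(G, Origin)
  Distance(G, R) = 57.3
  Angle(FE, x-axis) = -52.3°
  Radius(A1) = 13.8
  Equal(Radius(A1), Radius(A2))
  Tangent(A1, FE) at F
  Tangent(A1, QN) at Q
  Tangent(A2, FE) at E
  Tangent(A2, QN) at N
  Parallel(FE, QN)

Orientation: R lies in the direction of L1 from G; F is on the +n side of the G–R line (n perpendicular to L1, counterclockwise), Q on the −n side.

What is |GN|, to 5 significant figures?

58.938

The slot axis is L1's direction at -52.3°, so u = (cos -52.3°, sin -52.3°) = (0.61153, -0.79122) and n = (−sin -52.3°, cos -52.3°) = (0.79122, 0.61153). G is at the origin and R lies 57.3 along u from G, so R = 57.3·u = (35.040, -45.337). Tangency of A1 to both parallel lines with radius 13.8 puts F and Q at G ± 13.8·n: F = (10.919, 8.4391), Q = (-10.919, -8.4391). Equal radii place E and N the same way about R: E = R + 13.8·n = (45.959, -36.898), N = R − 13.8·n = (24.122, -53.776). Then |GN| = |N − G| = 58.938.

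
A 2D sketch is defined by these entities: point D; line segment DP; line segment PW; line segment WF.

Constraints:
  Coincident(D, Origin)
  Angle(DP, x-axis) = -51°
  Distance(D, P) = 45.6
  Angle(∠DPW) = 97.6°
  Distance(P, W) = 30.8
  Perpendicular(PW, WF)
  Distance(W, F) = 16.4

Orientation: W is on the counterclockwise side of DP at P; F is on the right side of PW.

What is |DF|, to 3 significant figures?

71.8

∠DPW = 97.6°, so PW runs at -51.0° + (180° − 97.6°) = 31.4° from the x-axis; with |PW| = 30.8, W = P + 30.8·(cos 31.4°, sin 31.4°) = (55.0, -19.4). PW ⟂ WF; with |WF| = 16.4 on the right of PW, F = W + 16.4·(0.521, -0.854) = (63.5, -33.4). Then |DF| = |F − D| = 71.8.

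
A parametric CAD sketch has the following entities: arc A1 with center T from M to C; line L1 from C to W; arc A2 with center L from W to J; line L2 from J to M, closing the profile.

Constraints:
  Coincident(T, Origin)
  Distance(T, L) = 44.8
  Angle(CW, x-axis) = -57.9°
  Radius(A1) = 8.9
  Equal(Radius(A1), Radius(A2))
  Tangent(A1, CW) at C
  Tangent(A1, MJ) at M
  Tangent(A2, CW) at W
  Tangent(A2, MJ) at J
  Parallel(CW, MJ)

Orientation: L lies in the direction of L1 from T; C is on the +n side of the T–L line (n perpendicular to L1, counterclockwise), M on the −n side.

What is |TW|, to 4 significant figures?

45.68

The slot axis is L1's direction at -57.9°, so u = (cos -57.9°, sin -57.9°) = (0.5314, -0.8471) and n = (−sin -57.9°, cos -57.9°) = (0.8471, 0.5314). T is at the origin and L lies 44.8 along u from T, so L = 44.8·u = (23.81, -37.95). Tangency of A1 to both parallel lines with radius 8.9 puts C and M at T ± 8.9·n: C = (7.539, 4.729), M = (-7.539, -4.729). Equal radii place W and J the same way about L: W = L + 8.9·n = (31.35, -33.22), J = L − 8.9·n = (16.27, -42.68). Then |TW| = |W − T| = 45.68.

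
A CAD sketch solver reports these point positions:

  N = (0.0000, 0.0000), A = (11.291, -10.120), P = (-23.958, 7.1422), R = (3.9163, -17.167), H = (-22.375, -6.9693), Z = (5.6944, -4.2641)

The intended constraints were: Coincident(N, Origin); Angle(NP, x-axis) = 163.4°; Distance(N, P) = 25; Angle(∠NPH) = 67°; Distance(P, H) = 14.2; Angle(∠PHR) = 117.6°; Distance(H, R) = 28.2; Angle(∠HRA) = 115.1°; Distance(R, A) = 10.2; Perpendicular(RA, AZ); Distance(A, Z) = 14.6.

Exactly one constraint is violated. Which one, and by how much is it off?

Distance(A, Z) = 14.6 — off by 6.50.

N = (0.00, 0.00) ✓; NP at 163.4° ✓; |NP| = 25.00 ✓; ∠NPH = 67.00° ✓; |PH| = 14.20 ✓; ∠PHR = 117.6° ✓; |HR| = 28.20 ✓; ∠HRA = 115.1° ✓; |RA| = 10.20 ✓; ∠(RA, AZ) = 90.00° ✓; |AZ| = 8.100 ✗.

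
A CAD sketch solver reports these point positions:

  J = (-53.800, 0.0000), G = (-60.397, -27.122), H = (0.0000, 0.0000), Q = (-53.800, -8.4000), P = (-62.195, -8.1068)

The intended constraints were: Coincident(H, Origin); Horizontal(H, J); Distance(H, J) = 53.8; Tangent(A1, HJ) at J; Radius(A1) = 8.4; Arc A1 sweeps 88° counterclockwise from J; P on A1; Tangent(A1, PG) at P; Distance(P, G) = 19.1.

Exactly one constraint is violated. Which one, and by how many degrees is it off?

Tangent(A1, PG) at P — off by 7.40°.

H = (0.00, 0.00) ✓; H.y = 0.00, J.y = 0.00 ✓; |HJ| = 53.80 ✓; ∠(QJ, JH) = 90.00° ✓; |QJ| = 8.400 ✓; bearing(Q→P) − bearing(Q→J) = 88.00° ✓; |QP| = 8.400 ✓; ∠(QP, PG) = 82.60° ✗; |PG| = 19.10 ✓.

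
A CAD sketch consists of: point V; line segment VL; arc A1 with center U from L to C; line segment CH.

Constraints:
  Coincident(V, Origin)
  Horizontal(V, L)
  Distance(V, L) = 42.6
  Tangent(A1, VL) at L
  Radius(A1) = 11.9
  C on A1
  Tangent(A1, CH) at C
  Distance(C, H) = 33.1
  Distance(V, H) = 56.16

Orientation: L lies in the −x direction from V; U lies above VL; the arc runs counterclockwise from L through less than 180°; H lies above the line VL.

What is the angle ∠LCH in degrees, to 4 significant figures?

133.3°

V is at the origin; VL is horizontal with |VL| = 42.6 and L on the −x side, so L = (-42.60, 0.000). The tangent condition forces UL to be normal to VL, so U = L + (0, 11.9) = (-42.60, 11.90). Since UC ⟂ CH (tangency), |UH| = √(11.9² + 33.1²) = 35.17 regardless of where C sits on A1. So H lies on both circle(V, 56.16) and circle(U, 35.17); the above-VL intersection is H = (-32.71, 45.65). C is the foot of the tangent from H: C = (-30.72, 12.61).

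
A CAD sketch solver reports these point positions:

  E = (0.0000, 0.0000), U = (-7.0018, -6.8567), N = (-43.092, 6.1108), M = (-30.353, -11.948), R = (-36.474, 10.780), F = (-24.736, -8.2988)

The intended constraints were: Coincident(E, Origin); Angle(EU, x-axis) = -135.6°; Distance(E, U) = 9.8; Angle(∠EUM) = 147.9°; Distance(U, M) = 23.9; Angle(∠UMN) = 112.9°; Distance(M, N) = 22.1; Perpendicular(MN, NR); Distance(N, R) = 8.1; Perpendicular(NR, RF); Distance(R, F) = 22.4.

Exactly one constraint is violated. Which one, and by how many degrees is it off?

Perpendicular(NR, RF) — off by 3.60°.

E = (0.00, 0.00) ✓; EU at -135.6° ✓; |EU| = 9.800 ✓; ∠EUM = 147.9° ✓; |UM| = 23.90 ✓; ∠UMN = 112.9° ✓; |MN| = 22.10 ✓; ∠(MN, NR) = 90.00° ✓; |NR| = 8.099 ✓; ∠(NR, RF) = 93.60° ✗; |RF| = 22.40 ✓.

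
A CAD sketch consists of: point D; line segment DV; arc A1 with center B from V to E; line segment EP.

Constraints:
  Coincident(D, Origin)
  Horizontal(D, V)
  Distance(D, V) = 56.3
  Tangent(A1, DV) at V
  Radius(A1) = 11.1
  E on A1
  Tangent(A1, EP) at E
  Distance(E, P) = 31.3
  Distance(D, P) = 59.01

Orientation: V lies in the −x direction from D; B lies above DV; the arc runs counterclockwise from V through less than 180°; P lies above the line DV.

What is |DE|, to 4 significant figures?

46.35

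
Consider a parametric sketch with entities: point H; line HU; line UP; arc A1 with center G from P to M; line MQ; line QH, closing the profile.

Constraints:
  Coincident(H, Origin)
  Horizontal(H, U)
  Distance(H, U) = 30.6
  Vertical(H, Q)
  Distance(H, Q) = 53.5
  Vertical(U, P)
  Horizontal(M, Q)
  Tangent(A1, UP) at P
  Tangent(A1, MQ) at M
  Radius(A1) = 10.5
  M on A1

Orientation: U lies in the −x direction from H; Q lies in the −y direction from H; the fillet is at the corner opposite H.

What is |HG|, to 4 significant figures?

47.47

H is at the origin; H and U share the same y with |HU| = 30.6 and U on the −x side, so U = (-30.60, 0.000). H and Q share the same x with |HQ| = 53.5 and Q on the −y side, so Q = (0.000, -53.50). The virtual corner opposite H is at (-30.60, -53.50). A1 meets UP tangentially, so GP is at right angles to UP and A1 meets MQ tangentially, so GM is at right angles to MQ, with radius 10.5, so the center G sits 10.5 in from both sides at G = (-20.10, -43.00). Then |HG| = |G − H| = 47.47.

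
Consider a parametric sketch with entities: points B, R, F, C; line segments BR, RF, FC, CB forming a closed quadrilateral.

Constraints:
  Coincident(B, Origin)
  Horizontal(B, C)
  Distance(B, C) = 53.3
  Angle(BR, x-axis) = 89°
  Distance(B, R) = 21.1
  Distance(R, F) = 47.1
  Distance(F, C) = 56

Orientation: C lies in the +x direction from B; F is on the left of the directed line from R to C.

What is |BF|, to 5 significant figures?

63.507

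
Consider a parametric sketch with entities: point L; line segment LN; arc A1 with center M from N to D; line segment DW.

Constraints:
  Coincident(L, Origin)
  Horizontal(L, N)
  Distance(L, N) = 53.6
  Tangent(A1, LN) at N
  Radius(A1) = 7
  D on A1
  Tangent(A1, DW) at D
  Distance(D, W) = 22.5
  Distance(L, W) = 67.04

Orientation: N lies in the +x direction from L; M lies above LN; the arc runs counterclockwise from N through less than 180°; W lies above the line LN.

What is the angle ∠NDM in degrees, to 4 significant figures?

44.41°

L is at the origin; LN is horizontal with |LN| = 53.6 and N on the +x side, so N = (53.60, 0.000). Tangency of A1 to LN means the radius MN is perpendicular to LN, so M = N + (0, 7) = (53.60, 7.000). Since MD ⟂ DW (tangency), |MW| = √(7.0² + 22.5²) = 23.56 regardless of where D sits on A1. So W lies on both circle(L, 67.04) and circle(M, 23.56); the above-LN intersection is W = (60.13, 29.64). D is the foot of the tangent from W: D = (60.60, 7.145).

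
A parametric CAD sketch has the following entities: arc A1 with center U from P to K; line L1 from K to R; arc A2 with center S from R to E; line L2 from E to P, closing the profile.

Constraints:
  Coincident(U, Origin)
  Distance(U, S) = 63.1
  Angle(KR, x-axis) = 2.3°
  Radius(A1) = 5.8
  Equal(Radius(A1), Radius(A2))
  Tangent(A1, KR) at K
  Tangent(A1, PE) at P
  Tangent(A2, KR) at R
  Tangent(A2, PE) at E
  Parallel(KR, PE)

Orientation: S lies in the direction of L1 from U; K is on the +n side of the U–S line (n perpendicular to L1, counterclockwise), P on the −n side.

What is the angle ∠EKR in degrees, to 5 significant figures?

10.417°

The slot axis is L1's direction at 2.3°, so u = (cos 2.3°, sin 2.3°) = (0.99919, 0.040132) and n = (−sin 2.3°, cos 2.3°) = (-0.040132, 0.99919). U is at the origin and S lies 63.1 along u from U, so S = 63.1·u = (63.049, 2.5323). Tangency of A1 to both parallel lines with radius 5.8 puts K and P at U ± 5.8·n: K = (-0.23276, 5.7953), P = (0.23276, -5.7953). Equal radii place R and E the same way about S: R = S + 5.8·n = (62.816, 8.3276), E = S − 5.8·n = (63.282, -3.2630). Then cos ∠EKR = KE·KR / (|KE||KR|), giving 10.417°.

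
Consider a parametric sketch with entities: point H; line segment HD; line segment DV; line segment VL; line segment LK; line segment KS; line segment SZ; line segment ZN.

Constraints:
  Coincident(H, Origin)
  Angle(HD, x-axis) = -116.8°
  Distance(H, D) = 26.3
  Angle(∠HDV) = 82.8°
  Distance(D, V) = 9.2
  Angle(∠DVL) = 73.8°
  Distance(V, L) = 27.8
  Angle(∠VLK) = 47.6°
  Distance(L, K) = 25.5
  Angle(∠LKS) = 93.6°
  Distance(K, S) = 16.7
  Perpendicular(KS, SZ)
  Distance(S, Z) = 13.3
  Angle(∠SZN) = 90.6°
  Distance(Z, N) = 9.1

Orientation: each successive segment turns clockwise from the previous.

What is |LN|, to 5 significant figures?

15.165

KS ⟂ SZ, so SZ runs at 91.000°; with |SZ| = 13.3, Z = (-16.213, -13.003). ∠SZN = 90.6° gives ZN at 1.6000° from the x-axis; with |ZN| = 9.1, N = (-7.1168, -12.749). Then |LN| = |N − L| = 15.165.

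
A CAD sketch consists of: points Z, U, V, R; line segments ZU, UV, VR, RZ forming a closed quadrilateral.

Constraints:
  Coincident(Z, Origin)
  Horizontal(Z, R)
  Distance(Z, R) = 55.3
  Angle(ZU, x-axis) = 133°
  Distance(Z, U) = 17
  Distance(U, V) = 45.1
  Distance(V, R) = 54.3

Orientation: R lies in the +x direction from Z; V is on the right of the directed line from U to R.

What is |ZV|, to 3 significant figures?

29.2

Z is at the origin; ZR is horizontal with |ZR| = 55.3 and R in +x, so R = (55.3, 0). ZU runs at 133.0° with |ZU| = 17.0, so U = (-11.6, 12.4). V is determined by |UV| = 45.1 and |VR| = 54.3 together: it lies at the intersection of circle(U, 45.1) and circle(R, 54.3). With |UR| = 68.0, the foot of the radical line on UR is 27.3 from U and the perpendicular offset is √(45.1² − 27.3²) = 35.9. Taking the right-of-UR solution: V = (8.69, -27.9).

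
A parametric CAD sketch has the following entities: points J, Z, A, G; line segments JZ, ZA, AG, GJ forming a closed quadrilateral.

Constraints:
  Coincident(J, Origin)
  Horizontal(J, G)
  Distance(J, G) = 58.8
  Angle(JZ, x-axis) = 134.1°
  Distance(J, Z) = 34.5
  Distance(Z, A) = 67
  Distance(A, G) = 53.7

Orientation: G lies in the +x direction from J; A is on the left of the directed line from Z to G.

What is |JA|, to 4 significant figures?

62.62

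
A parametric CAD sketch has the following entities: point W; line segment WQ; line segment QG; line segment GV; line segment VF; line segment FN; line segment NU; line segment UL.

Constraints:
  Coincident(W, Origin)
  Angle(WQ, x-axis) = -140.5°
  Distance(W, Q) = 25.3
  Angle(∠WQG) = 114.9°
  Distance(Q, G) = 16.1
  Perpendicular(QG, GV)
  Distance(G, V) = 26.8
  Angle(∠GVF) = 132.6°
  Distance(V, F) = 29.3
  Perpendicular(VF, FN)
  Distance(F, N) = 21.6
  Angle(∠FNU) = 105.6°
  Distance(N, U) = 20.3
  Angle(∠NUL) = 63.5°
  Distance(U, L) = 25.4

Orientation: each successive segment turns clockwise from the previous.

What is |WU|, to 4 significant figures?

9.552

VF ⟂ FN, so FN runs at -73.00°; with |FN| = 21.6, N = (11.87, 2.943). ∠FNU = 105.6° gives NU at -147.4° from the x-axis; with |NU| = 20.3, U = (-5.229, -7.994). Then |WU| = |U − W| = 9.552.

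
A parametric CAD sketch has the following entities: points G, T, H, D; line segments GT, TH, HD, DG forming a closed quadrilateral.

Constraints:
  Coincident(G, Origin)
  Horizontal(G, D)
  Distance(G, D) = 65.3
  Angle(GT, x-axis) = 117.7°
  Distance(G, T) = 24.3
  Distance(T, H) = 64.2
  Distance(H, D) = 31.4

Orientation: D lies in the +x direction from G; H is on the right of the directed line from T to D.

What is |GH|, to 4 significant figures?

43.28

G is at the origin; GD is horizontal with |GD| = 65.3 and D in +x, so D = (65.3, 0). GT runs at 117.7° with |GT| = 24.3, so T = (-11.30, 21.52). H is determined by |TH| = 64.2 and |HD| = 31.4 together: it lies at the intersection of circle(T, 64.2) and circle(D, 31.4). With |TD| = 79.56, the foot of the radical line on TD is 59.49 from T and the perpendicular offset is √(64.2² − 59.49²) = 24.15. Taking the right-of-TD solution: H = (39.44, -17.82).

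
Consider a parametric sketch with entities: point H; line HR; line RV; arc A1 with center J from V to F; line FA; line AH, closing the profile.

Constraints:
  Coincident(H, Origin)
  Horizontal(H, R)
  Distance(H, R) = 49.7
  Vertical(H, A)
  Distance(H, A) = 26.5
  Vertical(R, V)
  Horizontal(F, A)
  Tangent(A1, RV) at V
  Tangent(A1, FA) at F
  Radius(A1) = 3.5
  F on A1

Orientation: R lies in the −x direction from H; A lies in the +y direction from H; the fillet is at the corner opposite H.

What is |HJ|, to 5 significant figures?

51.609

H is at the origin; HR is horizontal with |HR| = 49.7 and R on the −x side, so R = (-49.700, 0.0000). H and A share the same x with |HA| = 26.5 and A on the +y side, so A = (0.0000, 26.500). The virtual corner opposite H is at (-49.700, 26.500). Tangency of A1 to RV means the radius JV is perpendicular to RV and the tangent condition forces JF to be normal to FA, with radius 3.5, so the center J sits 3.5 in from both sides at J = (-46.200, 23.000). Then |HJ| = |J − H| = 51.609.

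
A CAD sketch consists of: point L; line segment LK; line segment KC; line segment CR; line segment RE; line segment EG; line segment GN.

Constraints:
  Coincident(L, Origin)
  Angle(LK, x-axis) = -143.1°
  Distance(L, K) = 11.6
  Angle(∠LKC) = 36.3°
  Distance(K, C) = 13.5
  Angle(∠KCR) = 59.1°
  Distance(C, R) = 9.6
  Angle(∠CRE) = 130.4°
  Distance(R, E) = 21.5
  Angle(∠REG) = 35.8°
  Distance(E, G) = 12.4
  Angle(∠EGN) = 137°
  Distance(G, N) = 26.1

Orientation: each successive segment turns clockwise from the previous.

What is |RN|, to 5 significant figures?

14.990

L is at the origin; LK runs at -143.1° with length 11.6, so K = (-9.2763, -6.9649). ∠LKC = 36.3° gives KC at 73.200° from the x-axis; with |KC| = 13.5, C = (-5.3744, 5.9589). ∠KCR = 59.1° gives CR at -47.700° from the x-axis; with |CR| = 9.6, R = (1.0865, -1.1415). ∠CRE = 130.4° gives RE at -97.300° from the x-axis; with |RE| = 21.5, E = (-1.6454, -22.467). ∠REG = 35.8° gives EG at 118.50° from the x-axis; with |EG| = 12.4, G = (-7.5622, -11.570). ∠EGN = 137.0° gives GN at 75.500° from the x-axis; with |GN| = 26.1, N = (-1.0272, 13.699). Then |RN| = |N − R| = 14.990.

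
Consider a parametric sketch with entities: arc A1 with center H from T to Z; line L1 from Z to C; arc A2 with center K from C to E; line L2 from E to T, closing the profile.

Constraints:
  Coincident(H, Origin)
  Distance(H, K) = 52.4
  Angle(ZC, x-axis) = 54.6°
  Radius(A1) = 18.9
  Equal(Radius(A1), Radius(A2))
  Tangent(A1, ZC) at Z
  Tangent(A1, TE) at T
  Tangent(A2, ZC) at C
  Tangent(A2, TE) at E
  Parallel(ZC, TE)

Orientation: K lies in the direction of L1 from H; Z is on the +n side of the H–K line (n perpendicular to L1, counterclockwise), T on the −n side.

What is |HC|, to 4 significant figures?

55.70

Tangency of A1 to both parallel lines with radius 18.9 puts Z and T at H ± 18.9·n: Z = (-15.41, 10.95), T = (15.41, -10.95). Equal radii place C and E the same way about K: C = K + 18.9·n = (14.95, 53.66), E = K − 18.9·n = (45.76, 31.76). Then |HC| = |C − H| = 55.70.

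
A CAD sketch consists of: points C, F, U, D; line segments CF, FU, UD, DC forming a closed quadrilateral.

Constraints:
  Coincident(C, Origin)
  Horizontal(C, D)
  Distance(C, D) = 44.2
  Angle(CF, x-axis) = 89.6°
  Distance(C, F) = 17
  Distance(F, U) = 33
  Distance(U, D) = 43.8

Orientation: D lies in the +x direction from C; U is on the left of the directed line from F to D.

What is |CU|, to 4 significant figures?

46.23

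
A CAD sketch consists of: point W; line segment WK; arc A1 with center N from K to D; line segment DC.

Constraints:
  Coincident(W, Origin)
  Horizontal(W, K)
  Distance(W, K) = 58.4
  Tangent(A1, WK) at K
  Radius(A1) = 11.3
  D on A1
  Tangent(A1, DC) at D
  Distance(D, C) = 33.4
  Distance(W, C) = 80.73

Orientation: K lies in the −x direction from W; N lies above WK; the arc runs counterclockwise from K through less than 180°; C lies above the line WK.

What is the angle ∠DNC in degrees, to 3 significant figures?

71.3°

W is at the origin; WK is horizontal with |WK| = 58.4 and K on the −x side, so K = (-58.4, 0.00). A1 meets WK tangentially, so NK is at right angles to WK, so N = K + (0, 11.3) = (-58.4, 11.3). Since ND ⟂ DC (tangency), |NC| = √(11.3² + 33.4²) = 35.3 regardless of where D sits on A1. So C lies on both circle(W, 80.73) and circle(N, 35.3); the above-WK intersection is C = (-66.6, 45.6). D is the foot of the tangent from C: D = (-48.8, 17.3).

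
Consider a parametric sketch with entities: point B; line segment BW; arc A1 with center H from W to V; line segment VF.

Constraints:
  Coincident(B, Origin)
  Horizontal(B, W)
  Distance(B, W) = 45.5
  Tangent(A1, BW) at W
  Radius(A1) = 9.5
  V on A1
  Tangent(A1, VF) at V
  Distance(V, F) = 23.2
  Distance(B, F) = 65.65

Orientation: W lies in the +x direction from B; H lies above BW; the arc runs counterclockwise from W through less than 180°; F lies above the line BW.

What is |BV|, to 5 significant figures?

55.573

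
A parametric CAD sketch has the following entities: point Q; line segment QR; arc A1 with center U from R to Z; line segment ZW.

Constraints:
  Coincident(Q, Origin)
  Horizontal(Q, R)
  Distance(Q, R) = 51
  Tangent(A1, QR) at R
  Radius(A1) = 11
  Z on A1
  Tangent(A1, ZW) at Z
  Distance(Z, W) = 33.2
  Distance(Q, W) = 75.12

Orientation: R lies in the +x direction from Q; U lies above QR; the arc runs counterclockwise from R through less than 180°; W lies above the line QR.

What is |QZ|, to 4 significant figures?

63.05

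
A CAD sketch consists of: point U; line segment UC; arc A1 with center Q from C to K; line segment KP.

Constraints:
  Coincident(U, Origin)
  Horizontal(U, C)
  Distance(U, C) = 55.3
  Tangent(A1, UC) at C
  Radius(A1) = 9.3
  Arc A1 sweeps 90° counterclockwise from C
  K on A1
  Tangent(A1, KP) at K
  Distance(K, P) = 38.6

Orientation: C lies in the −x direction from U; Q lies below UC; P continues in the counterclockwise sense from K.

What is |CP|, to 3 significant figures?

48.8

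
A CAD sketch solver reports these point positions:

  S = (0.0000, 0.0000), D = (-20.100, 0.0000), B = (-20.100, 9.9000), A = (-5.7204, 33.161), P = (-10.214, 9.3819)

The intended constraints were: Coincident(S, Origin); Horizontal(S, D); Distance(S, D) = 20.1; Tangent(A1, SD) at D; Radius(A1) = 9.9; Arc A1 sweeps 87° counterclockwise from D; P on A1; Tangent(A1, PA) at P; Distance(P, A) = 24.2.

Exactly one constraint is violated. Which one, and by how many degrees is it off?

Tangent(A1, PA) at P — off by 7.70°.

S = (0.00, 0.00) ✓; S.y = 0.00, D.y = 0.00 ✓; |SD| = 20.10 ✓; ∠(BD, DS) = 90.00° ✓; |BD| = 9.900 ✓; bearing(B→P) − bearing(B→D) = 87.00° ✓; |BP| = 9.900 ✓; ∠(BP, PA) = 97.70° ✗; |PA| = 24.20 ✓.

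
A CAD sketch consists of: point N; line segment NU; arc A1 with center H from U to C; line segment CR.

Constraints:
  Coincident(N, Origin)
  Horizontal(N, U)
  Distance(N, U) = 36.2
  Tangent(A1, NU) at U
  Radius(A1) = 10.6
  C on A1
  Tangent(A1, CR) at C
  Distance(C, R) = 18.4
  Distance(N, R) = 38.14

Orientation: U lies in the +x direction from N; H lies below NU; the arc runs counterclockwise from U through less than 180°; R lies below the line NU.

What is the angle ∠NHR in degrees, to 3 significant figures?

74.8°

N is at the origin; N and U share the same y with |NU| = 36.2 and U on the +x side, so U = (36.2, 0.00). The tangent condition forces HU to be normal to NU, so H = U + (0, -10.6) = (36.2, -10.6). Since HC ⟂ CR (tangency), |HR| = √(10.6² + 18.4²) = 21.2 regardless of where C sits on A1. So R lies on both circle(N, 38.14) and circle(H, 21.2); the below-NU intersection is R = (25.1, -28.7). C is the foot of the tangent from R: C = (25.6, -10.3).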